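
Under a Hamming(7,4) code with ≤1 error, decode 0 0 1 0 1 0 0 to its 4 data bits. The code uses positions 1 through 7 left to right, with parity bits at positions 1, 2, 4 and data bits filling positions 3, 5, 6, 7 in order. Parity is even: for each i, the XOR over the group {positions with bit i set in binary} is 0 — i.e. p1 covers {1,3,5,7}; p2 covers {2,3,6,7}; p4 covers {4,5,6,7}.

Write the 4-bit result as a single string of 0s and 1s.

s1 (pos 1,3,5,7): 0⊕1⊕1⊕0 = 0
s2 (pos 2,3,6,7): 0⊕1⊕0⊕0 = 1
s4 (pos 4,5,6,7): 0⊕1⊕0⊕0 = 1
Syndrome s4…s1 = 110 → error at position 6.
Flip position 6: 0010100 → 0010110
Read data bits from positions 3,5,6,7: 1110

1110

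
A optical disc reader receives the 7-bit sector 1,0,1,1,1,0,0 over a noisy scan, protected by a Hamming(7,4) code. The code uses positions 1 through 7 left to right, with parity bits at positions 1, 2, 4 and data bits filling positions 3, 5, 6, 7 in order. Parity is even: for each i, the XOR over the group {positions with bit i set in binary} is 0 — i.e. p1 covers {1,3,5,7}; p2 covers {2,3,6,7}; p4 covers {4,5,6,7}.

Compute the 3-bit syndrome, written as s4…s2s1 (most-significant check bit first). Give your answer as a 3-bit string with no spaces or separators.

011

s1 (pos 1,3,5,7): 1⊕1⊕1⊕0 = 1
s2 (pos 2,3,6,7): 0⊕1⊕0⊕0 = 1
s4 (pos 4,5,6,7): 1⊕1⊕0⊕0 = 0
Syndrome s4…s1 = 011 → error at position 3.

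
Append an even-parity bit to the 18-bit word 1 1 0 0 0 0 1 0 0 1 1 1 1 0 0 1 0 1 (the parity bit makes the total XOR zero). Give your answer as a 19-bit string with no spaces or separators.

XOR of the 18 data bits: 1⊕1⊕0⊕0⊕0⊕0⊕1⊕0⊕0⊕1⊕1⊕1⊕1⊕0⊕0⊕1⊕0⊕1 = 1
Parity bit = 1 (so all 19 bits XOR to 0).

1100001001111001011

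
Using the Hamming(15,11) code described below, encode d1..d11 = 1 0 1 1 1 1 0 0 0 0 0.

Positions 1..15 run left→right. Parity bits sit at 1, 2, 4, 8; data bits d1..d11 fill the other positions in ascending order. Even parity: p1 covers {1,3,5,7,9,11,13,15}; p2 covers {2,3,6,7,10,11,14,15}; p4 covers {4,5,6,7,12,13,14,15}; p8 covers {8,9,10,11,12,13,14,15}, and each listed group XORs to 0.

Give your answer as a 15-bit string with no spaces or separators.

Place data at non-parity positions: p1 p2 1 p4 0 1 1 p8 1 1 0 0 0 0 0
p1 (pos 1,3,5,7,9,11,13,15): XOR of data positions = 1⊕0⊕1⊕1⊕0⊕0⊕0 = 1
p2 (pos 2,3,6,7,10,11,14,15): XOR of data positions = 1⊕1⊕1⊕1⊕0⊕0⊕0 = 0
p4 (pos 4,5,6,7,12,13,14,15): XOR of data positions = 0⊕1⊕1⊕0⊕0⊕0⊕0 = 0
p8 (pos 8,9,10,11,12,13,14,15): XOR of data positions = 1⊕1⊕0⊕0⊕0⊕0⊕0 = 0
Codeword: 101001101100000

101001101100000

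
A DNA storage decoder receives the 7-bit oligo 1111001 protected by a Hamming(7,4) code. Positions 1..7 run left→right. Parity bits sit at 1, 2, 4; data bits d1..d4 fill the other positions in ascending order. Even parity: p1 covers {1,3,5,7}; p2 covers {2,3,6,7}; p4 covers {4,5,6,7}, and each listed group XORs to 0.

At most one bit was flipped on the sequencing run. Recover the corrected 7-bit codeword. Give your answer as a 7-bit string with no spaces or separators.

s1 (pos 1,3,5,7): 1⊕1⊕0⊕1 = 1
s2 (pos 2,3,6,7): 1⊕1⊕0⊕1 = 1
s4 (pos 4,5,6,7): 1⊕0⊕0⊕1 = 0
Syndrome s4…s1 = 011 → error at position 3.
Flip position 3: 1111001 → 1101001

1101001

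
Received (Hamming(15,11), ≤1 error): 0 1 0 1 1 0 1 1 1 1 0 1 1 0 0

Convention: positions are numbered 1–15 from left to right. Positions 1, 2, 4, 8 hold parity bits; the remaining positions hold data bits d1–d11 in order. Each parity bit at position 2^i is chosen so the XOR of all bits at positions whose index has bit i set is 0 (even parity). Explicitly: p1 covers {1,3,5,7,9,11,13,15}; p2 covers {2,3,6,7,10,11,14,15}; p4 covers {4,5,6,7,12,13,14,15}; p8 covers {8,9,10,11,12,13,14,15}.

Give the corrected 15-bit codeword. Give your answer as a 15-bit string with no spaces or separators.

s1 (pos 1,3,5,7,9,11,13,15): 0⊕0⊕1⊕1⊕1⊕0⊕1⊕0 = 0
s2 (pos 2,3,6,7,10,11,14,15): 1⊕0⊕0⊕1⊕1⊕0⊕0⊕0 = 1
s4 (pos 4,5,6,7,12,13,14,15): 1⊕1⊕0⊕1⊕1⊕1⊕0⊕0 = 1
s8 (pos 8,9,10,11,12,13,14,15): 1⊕1⊕1⊕0⊕1⊕1⊕0⊕0 = 1
Syndrome s8…s1 = 1110 → error at position 14.
Flip position 14: 010110111101100 → 010110111101110

010110111101110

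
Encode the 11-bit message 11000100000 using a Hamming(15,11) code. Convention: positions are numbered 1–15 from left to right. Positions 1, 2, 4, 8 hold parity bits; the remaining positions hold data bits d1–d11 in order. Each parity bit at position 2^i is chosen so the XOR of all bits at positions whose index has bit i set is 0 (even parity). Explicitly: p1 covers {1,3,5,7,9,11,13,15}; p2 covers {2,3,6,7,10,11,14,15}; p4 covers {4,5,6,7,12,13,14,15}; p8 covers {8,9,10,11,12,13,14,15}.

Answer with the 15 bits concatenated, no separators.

Place data at non-parity positions: p1 p2 1 p4 1 0 0 p8 0 1 0 0 0 0 0
p1 (pos 1,3,5,7,9,11,13,15): XOR of data positions = 1⊕1⊕0⊕0⊕0⊕0⊕0 = 0
p2 (pos 2,3,6,7,10,11,14,15): XOR of data positions = 1⊕0⊕0⊕1⊕0⊕0⊕0 = 0
p4 (pos 4,5,6,7,12,13,14,15): XOR of data positions = 1⊕0⊕0⊕0⊕0⊕0⊕0 = 1
p8 (pos 8,9,10,11,12,13,14,15): XOR of data positions = 0⊕1⊕0⊕0⊕0⊕0⊕0 = 1
Codeword: 001110010100000

001110010100000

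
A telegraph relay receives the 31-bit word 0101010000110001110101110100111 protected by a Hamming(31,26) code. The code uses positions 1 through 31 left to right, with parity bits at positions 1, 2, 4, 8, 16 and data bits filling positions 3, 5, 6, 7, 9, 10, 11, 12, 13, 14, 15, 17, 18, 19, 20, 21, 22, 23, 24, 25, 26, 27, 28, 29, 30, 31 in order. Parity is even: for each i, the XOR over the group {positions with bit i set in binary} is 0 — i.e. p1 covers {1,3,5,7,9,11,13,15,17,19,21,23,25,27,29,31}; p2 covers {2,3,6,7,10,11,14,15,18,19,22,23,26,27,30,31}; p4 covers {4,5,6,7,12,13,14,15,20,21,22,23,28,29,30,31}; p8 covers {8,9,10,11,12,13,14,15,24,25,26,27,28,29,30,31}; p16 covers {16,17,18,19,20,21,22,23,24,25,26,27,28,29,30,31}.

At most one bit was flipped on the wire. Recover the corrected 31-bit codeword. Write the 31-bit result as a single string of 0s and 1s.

s1 (pos 1,3,5,7,9,11,13,15,17,19,21,23,25,27,29,31): 0⊕0⊕0⊕0⊕0⊕1⊕0⊕0⊕1⊕0⊕0⊕1⊕0⊕0⊕1⊕1 = 1
s2 (pos 2,3,6,7,10,11,14,15,18,19,22,23,26,27,30,31): 1⊕0⊕1⊕0⊕0⊕1⊕0⊕0⊕1⊕0⊕1⊕1⊕1⊕0⊕1⊕1 = 1
s4 (pos 4,5,6,7,12,13,14,15,20,21,22,23,28,29,30,31): 1⊕0⊕1⊕0⊕1⊕0⊕0⊕0⊕1⊕0⊕1⊕1⊕0⊕1⊕1⊕1 = 1
s8 (pos 8,9,10,11,12,13,14,15,24,25,26,27,28,29,30,31): 0⊕0⊕0⊕1⊕1⊕0⊕0⊕0⊕1⊕0⊕1⊕0⊕0⊕1⊕1⊕1 = 1
s16 (pos 16,17,18,19,20,21,22,23,24,25,26,27,28,29,30,31): 1⊕1⊕1⊕0⊕1⊕0⊕1⊕1⊕1⊕0⊕1⊕0⊕0⊕1⊕1⊕1 = 1
Syndrome s16…s1 = 11111 → error at position 31.
Flip position 31: 0101010000110001110101110100111 → 0101010000110001110101110100110

0101010000110001110101110100110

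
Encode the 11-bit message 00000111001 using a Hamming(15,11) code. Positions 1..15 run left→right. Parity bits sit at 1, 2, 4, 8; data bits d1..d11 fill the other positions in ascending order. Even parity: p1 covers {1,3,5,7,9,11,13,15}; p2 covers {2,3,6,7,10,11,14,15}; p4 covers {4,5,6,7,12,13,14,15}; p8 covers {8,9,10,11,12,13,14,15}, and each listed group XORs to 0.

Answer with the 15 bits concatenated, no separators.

010000000111001

Place data at non-parity positions: p1 p2 0 p4 0 0 0 p8 0 1 1 1 0 0 1
p1 (pos 1,3,5,7,9,11,13,15): XOR of data positions = 0⊕0⊕0⊕0⊕1⊕0⊕1 = 0
p2 (pos 2,3,6,7,10,11,14,15): XOR of data positions = 0⊕0⊕0⊕1⊕1⊕0⊕1 = 1
p4 (pos 4,5,6,7,12,13,14,15): XOR of data positions = 0⊕0⊕0⊕1⊕0⊕0⊕1 = 0
p8 (pos 8,9,10,11,12,13,14,15): XOR of data positions = 0⊕1⊕1⊕1⊕0⊕0⊕1 = 0
Codeword: 010000000111001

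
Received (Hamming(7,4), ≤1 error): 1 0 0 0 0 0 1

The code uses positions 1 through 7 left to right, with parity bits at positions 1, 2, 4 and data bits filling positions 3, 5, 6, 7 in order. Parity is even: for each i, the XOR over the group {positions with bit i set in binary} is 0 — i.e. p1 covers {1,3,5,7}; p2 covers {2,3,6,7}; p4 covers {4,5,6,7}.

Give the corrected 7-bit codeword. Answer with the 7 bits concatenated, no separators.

1000011

s1 (pos 1,3,5,7): 1⊕0⊕0⊕1 = 0
s2 (pos 2,3,6,7): 0⊕0⊕0⊕1 = 1
s4 (pos 4,5,6,7): 0⊕0⊕0⊕1 = 1
Syndrome s4…s1 = 110 → error at position 6.
Flip position 6: 1000001 → 1000011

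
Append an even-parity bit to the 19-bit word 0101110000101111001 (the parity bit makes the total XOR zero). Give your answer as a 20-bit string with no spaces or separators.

01011100001011110010

XOR of the 19 data bits: 0⊕1⊕0⊕1⊕1⊕1⊕0⊕0⊕0⊕0⊕1⊕0⊕1⊕1⊕1⊕1⊕0⊕0⊕1 = 0
Parity bit = 0 (so all 20 bits XOR to 0).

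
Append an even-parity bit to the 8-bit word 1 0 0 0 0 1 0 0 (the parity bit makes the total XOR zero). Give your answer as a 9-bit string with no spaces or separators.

100001000

XOR of the 8 data bits: 1⊕0⊕0⊕0⊕0⊕1⊕0⊕0 = 0
Parity bit = 0 (so all 9 bits XOR to 0).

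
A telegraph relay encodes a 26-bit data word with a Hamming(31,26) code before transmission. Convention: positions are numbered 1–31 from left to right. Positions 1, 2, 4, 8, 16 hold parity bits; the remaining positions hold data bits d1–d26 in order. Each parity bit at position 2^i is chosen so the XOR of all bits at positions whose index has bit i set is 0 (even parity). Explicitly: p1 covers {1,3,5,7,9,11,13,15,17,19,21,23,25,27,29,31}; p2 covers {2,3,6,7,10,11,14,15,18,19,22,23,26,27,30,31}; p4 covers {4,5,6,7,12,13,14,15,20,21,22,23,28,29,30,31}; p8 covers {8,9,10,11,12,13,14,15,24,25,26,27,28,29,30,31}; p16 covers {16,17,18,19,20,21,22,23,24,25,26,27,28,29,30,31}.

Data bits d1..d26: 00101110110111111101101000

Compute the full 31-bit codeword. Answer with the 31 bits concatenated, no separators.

0100010011101100111111101101000

Place data at non-parity positions: p1 p2 0 p4 0 1 0 p8 1 1 1 0 1 1 0 p16 1 1 1 1 1 1 1 0 1 1 0 1 0 0 0
p1 (pos 1,3,5,7,9,11,13,15,17,19,21,23,25,27,29,31): XOR of data positions = 0⊕0⊕0⊕1⊕1⊕1⊕0⊕1⊕1⊕1⊕1⊕1⊕0⊕0⊕0 = 0
p2 (pos 2,3,6,7,10,11,14,15,18,19,22,23,26,27,30,31): XOR of data positions = 0⊕1⊕0⊕1⊕1⊕1⊕0⊕1⊕1⊕1⊕1⊕1⊕0⊕0⊕0 = 1
p4 (pos 4,5,6,7,12,13,14,15,20,21,22,23,28,29,30,31): XOR of data positions = 0⊕1⊕0⊕0⊕1⊕1⊕0⊕1⊕1⊕1⊕1⊕1⊕0⊕0⊕0 = 0
p8 (pos 8,9,10,11,12,13,14,15,24,25,26,27,28,29,30,31): XOR of data positions = 1⊕1⊕1⊕0⊕1⊕1⊕0⊕0⊕1⊕1⊕0⊕1⊕0⊕0⊕0 = 0
p16 (pos 16,17,18,19,20,21,22,23,24,25,26,27,28,29,30,31): XOR of data positions = 1⊕1⊕1⊕1⊕1⊕1⊕1⊕0⊕1⊕1⊕0⊕1⊕0⊕0⊕0 = 0
Codeword: 0100010011101100111111101101000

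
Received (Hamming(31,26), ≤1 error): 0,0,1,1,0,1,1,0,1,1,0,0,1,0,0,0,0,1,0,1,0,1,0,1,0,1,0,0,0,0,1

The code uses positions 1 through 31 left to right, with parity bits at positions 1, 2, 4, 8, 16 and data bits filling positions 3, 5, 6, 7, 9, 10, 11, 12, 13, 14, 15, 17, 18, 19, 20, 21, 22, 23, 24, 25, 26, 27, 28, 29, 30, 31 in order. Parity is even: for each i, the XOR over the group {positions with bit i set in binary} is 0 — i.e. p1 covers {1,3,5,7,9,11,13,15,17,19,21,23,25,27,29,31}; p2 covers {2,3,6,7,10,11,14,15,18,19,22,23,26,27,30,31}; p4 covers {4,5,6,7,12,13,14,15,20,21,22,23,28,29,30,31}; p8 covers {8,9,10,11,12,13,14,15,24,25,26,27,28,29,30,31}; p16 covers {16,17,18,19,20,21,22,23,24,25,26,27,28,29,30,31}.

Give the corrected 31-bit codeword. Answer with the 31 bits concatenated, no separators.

s1 (pos 1,3,5,7,9,11,13,15,17,19,21,23,25,27,29,31): 0⊕1⊕0⊕1⊕1⊕0⊕1⊕0⊕0⊕0⊕0⊕0⊕0⊕0⊕0⊕1 = 1
s2 (pos 2,3,6,7,10,11,14,15,18,19,22,23,26,27,30,31): 0⊕1⊕1⊕1⊕1⊕0⊕0⊕0⊕1⊕0⊕1⊕0⊕1⊕0⊕0⊕1 = 0
s4 (pos 4,5,6,7,12,13,14,15,20,21,22,23,28,29,30,31): 1⊕0⊕1⊕1⊕0⊕1⊕0⊕0⊕1⊕0⊕1⊕0⊕0⊕0⊕0⊕1 = 1
s8 (pos 8,9,10,11,12,13,14,15,24,25,26,27,28,29,30,31): 0⊕1⊕1⊕0⊕0⊕1⊕0⊕0⊕1⊕0⊕1⊕0⊕0⊕0⊕0⊕1 = 0
s16 (pos 16,17,18,19,20,21,22,23,24,25,26,27,28,29,30,31): 0⊕0⊕1⊕0⊕1⊕0⊕1⊕0⊕1⊕0⊕1⊕0⊕0⊕0⊕0⊕1 = 0
Syndrome s16…s1 = 00101 → error at position 5.
Flip position 5: 0011011011001000010101010100001 → 0011111011001000010101010100001

0011111011001000010101010100001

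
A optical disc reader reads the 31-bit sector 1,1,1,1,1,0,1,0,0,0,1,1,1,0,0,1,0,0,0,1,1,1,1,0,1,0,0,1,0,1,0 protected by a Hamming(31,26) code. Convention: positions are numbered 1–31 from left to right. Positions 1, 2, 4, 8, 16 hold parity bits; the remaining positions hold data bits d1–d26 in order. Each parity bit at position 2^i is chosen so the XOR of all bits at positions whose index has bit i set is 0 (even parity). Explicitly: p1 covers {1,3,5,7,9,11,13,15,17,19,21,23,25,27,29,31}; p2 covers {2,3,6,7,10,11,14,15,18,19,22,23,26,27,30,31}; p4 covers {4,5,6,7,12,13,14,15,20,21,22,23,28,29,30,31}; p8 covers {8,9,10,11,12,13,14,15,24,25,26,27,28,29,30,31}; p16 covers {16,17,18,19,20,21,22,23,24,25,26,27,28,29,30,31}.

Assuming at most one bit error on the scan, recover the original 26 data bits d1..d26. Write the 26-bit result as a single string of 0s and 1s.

11000011100000111101001010

s1 (pos 1,3,5,7,9,11,13,15,17,19,21,23,25,27,29,31): 1⊕1⊕1⊕1⊕0⊕1⊕1⊕0⊕0⊕0⊕1⊕1⊕1⊕0⊕0⊕0 = 1
s2 (pos 2,3,6,7,10,11,14,15,18,19,22,23,26,27,30,31): 1⊕1⊕0⊕1⊕0⊕1⊕0⊕0⊕0⊕0⊕1⊕1⊕0⊕0⊕1⊕0 = 1
s4 (pos 4,5,6,7,12,13,14,15,20,21,22,23,28,29,30,31): 1⊕1⊕0⊕1⊕1⊕1⊕0⊕0⊕1⊕1⊕1⊕1⊕1⊕0⊕1⊕0 = 1
s8 (pos 8,9,10,11,12,13,14,15,24,25,26,27,28,29,30,31): 0⊕0⊕0⊕1⊕1⊕1⊕0⊕0⊕0⊕1⊕0⊕0⊕1⊕0⊕1⊕0 = 0
s16 (pos 16,17,18,19,20,21,22,23,24,25,26,27,28,29,30,31): 1⊕0⊕0⊕0⊕1⊕1⊕1⊕1⊕0⊕1⊕0⊕0⊕1⊕0⊕1⊕0 = 0
Syndrome s16…s1 = 00111 → error at position 7.
Flip position 7: 1111101000111001000111101001010 → 1111100000111001000111101001010
Read data bits from positions 3,5,6,7,9,10,11,12,13,14,15,17,18,19,20,21,22,23,24,25,26,27,28,29,30,31: 11000011100000111101001010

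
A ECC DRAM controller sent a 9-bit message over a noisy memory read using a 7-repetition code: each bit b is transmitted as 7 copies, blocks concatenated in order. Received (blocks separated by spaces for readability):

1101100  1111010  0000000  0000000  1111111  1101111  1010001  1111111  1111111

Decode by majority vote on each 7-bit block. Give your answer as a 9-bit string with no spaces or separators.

110011011

Block 1 (1101100): 4 ones → 1
Block 2 (1111010): 5 ones → 1
Block 3 (0000000): 0 ones → 0
Block 4 (0000000): 0 ones → 0
Block 5 (1111111): 7 ones → 1
Block 6 (1101111): 6 ones → 1
Block 7 (1010001): 3 ones → 0
Block 8 (1111111): 7 ones → 1
Block 9 (1111111): 7 ones → 1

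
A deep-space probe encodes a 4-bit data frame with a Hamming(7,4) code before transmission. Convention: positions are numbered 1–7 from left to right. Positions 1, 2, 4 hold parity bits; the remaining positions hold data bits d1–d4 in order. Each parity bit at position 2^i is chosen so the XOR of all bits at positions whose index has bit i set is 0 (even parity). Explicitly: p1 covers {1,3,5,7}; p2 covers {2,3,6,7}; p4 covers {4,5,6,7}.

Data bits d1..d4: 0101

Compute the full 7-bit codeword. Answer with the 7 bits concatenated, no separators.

0100101

Place data at non-parity positions: p1 p2 0 p4 1 0 1
p1 (pos 1,3,5,7): XOR of data positions = 0⊕1⊕1 = 0
p2 (pos 2,3,6,7): XOR of data positions = 0⊕0⊕1 = 1
p4 (pos 4,5,6,7): XOR of data positions = 1⊕0⊕1 = 0
Codeword: 0100101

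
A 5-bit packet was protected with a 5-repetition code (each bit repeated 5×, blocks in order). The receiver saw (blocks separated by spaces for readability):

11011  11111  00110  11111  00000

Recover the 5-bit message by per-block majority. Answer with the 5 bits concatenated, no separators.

11010

Block 1 (11011): 4 ones → 1
Block 2 (11111): 5 ones → 1
Block 3 (00110): 2 ones → 0
Block 4 (11111): 5 ones → 1
Block 5 (00000): 0 ones → 0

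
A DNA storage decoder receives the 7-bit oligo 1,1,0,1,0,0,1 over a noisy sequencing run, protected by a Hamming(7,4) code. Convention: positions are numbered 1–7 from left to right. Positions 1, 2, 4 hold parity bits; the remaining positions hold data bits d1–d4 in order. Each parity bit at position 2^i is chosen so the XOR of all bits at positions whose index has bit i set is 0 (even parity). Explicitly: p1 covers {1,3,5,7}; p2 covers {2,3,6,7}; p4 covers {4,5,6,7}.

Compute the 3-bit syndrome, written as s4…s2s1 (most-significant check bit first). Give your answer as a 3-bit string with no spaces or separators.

000

s1 (pos 1,3,5,7): 1⊕0⊕0⊕1 = 0
s2 (pos 2,3,6,7): 1⊕0⊕0⊕1 = 0
s4 (pos 4,5,6,7): 1⊕0⊕0⊕1 = 0
Syndrome s4…s1 = 000 → no error.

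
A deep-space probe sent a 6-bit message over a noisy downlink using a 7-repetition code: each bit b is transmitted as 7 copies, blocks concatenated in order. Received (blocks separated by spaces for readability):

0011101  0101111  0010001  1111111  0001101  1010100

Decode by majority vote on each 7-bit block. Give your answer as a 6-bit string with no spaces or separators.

Block 1 (0011101): 4 ones → 1
Block 2 (0101111): 5 ones → 1
Block 3 (0010001): 2 ones → 0
Block 4 (1111111): 7 ones → 1
Block 5 (0001101): 3 ones → 0
Block 6 (1010100): 3 ones → 0

110100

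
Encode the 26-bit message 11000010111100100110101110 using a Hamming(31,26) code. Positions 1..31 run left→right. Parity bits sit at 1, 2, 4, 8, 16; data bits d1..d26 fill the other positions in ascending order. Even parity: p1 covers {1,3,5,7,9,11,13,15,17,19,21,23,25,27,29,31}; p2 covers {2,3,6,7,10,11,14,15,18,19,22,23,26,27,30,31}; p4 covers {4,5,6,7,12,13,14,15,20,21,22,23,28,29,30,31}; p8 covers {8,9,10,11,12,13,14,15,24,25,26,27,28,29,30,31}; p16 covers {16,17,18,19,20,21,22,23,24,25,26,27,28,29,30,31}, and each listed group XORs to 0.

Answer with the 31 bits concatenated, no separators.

0111100100101110100100110101110

Place data at non-parity positions: p1 p2 1 p4 1 0 0 p8 0 0 1 0 1 1 1 p16 1 0 0 1 0 0 1 1 0 1 0 1 1 1 0
p1 (pos 1,3,5,7,9,11,13,15,17,19,21,23,25,27,29,31): XOR of data positions = 1⊕1⊕0⊕0⊕1⊕1⊕1⊕1⊕0⊕0⊕1⊕0⊕0⊕1⊕0 = 0
p2 (pos 2,3,6,7,10,11,14,15,18,19,22,23,26,27,30,31): XOR of data positions = 1⊕0⊕0⊕0⊕1⊕1⊕1⊕0⊕0⊕0⊕1⊕1⊕0⊕1⊕0 = 1
p4 (pos 4,5,6,7,12,13,14,15,20,21,22,23,28,29,30,31): XOR of data positions = 1⊕0⊕0⊕0⊕1⊕1⊕1⊕1⊕0⊕0⊕1⊕1⊕1⊕1⊕0 = 1
p8 (pos 8,9,10,11,12,13,14,15,24,25,26,27,28,29,30,31): XOR of data positions = 0⊕0⊕1⊕0⊕1⊕1⊕1⊕1⊕0⊕1⊕0⊕1⊕1⊕1⊕0 = 1
p16 (pos 16,17,18,19,20,21,22,23,24,25,26,27,28,29,30,31): XOR of data positions = 1⊕0⊕0⊕1⊕0⊕0⊕1⊕1⊕0⊕1⊕0⊕1⊕1⊕1⊕0 = 0
Codeword: 0111100100101110100100110101110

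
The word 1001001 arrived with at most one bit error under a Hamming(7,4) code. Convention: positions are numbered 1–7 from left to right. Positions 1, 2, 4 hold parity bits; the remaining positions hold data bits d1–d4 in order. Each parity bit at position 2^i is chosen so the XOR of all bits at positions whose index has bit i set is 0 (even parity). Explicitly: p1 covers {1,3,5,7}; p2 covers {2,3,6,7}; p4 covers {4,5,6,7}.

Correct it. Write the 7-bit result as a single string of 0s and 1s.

s1 (pos 1,3,5,7): 1⊕0⊕0⊕1 = 0
s2 (pos 2,3,6,7): 0⊕0⊕0⊕1 = 1
s4 (pos 4,5,6,7): 1⊕0⊕0⊕1 = 0
Syndrome s4…s1 = 010 → error at position 2.
Flip position 2: 1001001 → 1101001

1101001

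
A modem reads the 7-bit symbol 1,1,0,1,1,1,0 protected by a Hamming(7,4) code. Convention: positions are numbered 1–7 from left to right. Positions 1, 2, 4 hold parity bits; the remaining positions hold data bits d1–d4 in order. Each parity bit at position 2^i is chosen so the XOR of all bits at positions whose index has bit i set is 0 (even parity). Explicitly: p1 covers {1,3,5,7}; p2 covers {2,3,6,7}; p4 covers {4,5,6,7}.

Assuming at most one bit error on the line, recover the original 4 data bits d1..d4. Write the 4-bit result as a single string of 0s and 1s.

s1 (pos 1,3,5,7): 1⊕0⊕1⊕0 = 0
s2 (pos 2,3,6,7): 1⊕0⊕1⊕0 = 0
s4 (pos 4,5,6,7): 1⊕1⊕1⊕0 = 1
Syndrome s4…s1 = 100 → error at position 4.
Flip position 4: 1101110 → 1100110
Read data bits from positions 3,5,6,7: 0110

0110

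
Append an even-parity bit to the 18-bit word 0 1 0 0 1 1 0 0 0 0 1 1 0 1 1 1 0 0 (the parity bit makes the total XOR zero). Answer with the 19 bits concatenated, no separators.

XOR of the 18 data bits: 0⊕1⊕0⊕0⊕1⊕1⊕0⊕0⊕0⊕0⊕1⊕1⊕0⊕1⊕1⊕1⊕0⊕0 = 0
Parity bit = 0 (so all 19 bits XOR to 0).

0100110000110111000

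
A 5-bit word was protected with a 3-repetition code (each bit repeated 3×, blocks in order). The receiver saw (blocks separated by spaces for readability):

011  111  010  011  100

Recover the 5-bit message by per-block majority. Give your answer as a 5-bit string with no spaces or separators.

Block 1 (011): 2 ones → 1
Block 2 (111): 3 ones → 1
Block 3 (010): 1 one → 0
Block 4 (011): 2 ones → 1
Block 5 (100): 1 one → 0

11010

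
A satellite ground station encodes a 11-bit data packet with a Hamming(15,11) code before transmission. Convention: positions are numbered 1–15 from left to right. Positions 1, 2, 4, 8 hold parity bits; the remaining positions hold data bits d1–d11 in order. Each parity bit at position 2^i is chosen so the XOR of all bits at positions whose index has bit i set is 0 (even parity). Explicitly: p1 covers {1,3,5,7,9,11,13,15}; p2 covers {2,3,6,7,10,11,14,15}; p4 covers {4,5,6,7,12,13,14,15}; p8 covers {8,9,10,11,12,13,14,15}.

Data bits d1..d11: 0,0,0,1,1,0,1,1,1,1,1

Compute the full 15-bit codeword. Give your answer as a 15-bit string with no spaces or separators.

100100101011111

Place data at non-parity positions: p1 p2 0 p4 0 0 1 p8 1 0 1 1 1 1 1
p1 (pos 1,3,5,7,9,11,13,15): XOR of data positions = 0⊕0⊕1⊕1⊕1⊕1⊕1 = 1
p2 (pos 2,3,6,7,10,11,14,15): XOR of data positions = 0⊕0⊕1⊕0⊕1⊕1⊕1 = 0
p4 (pos 4,5,6,7,12,13,14,15): XOR of data positions = 0⊕0⊕1⊕1⊕1⊕1⊕1 = 1
p8 (pos 8,9,10,11,12,13,14,15): XOR of data positions = 1⊕0⊕1⊕1⊕1⊕1⊕1 = 0
Codeword: 100100101011111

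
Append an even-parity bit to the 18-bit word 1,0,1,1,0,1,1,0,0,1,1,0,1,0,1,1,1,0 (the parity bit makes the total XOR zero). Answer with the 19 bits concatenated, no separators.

XOR of the 18 data bits: 1⊕0⊕1⊕1⊕0⊕1⊕1⊕0⊕0⊕1⊕1⊕0⊕1⊕0⊕1⊕1⊕1⊕0 = 1
Parity bit = 1 (so all 19 bits XOR to 0).

1011011001101011101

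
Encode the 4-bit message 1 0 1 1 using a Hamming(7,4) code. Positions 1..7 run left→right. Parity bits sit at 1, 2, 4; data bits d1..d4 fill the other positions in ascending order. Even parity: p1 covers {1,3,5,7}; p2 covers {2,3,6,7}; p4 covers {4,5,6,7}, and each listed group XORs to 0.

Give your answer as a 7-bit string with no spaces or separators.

Place data at non-parity positions: p1 p2 1 p4 0 1 1
p1 (pos 1,3,5,7): XOR of data positions = 1⊕0⊕1 = 0
p2 (pos 2,3,6,7): XOR of data positions = 1⊕1⊕1 = 1
p4 (pos 4,5,6,7): XOR of data positions = 0⊕1⊕1 = 0
Codeword: 0110011

0110011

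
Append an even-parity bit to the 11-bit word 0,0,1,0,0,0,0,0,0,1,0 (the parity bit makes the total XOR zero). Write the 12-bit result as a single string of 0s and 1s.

001000000100

XOR of the 11 data bits: 0⊕0⊕1⊕0⊕0⊕0⊕0⊕0⊕0⊕1⊕0 = 0
Parity bit = 0 (so all 12 bits XOR to 0).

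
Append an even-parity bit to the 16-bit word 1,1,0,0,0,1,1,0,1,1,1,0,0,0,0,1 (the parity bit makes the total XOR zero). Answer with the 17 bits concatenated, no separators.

XOR of the 16 data bits: 1⊕1⊕0⊕0⊕0⊕1⊕1⊕0⊕1⊕1⊕1⊕0⊕0⊕0⊕0⊕1 = 0
Parity bit = 0 (so all 17 bits XOR to 0).

11000110111000010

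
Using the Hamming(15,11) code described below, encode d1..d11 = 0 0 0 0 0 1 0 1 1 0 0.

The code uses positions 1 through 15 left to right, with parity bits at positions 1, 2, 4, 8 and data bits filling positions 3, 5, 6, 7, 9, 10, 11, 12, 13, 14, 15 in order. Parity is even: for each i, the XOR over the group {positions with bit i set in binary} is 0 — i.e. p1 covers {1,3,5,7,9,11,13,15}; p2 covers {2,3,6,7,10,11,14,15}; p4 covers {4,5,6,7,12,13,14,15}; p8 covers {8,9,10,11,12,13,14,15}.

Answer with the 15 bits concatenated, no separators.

Place data at non-parity positions: p1 p2 0 p4 0 0 0 p8 0 1 0 1 1 0 0
p1 (pos 1,3,5,7,9,11,13,15): XOR of data positions = 0⊕0⊕0⊕0⊕0⊕1⊕0 = 1
p2 (pos 2,3,6,7,10,11,14,15): XOR of data positions = 0⊕0⊕0⊕1⊕0⊕0⊕0 = 1
p4 (pos 4,5,6,7,12,13,14,15): XOR of data positions = 0⊕0⊕0⊕1⊕1⊕0⊕0 = 0
p8 (pos 8,9,10,11,12,13,14,15): XOR of data positions = 0⊕1⊕0⊕1⊕1⊕0⊕0 = 1
Codeword: 110000010101100

110000010101100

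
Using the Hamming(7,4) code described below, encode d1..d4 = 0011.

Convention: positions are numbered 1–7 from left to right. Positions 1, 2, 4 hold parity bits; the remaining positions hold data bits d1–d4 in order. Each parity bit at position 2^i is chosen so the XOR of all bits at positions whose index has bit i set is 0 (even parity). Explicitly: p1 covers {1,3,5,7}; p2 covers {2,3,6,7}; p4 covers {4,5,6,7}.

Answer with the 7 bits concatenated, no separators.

Place data at non-parity positions: p1 p2 0 p4 0 1 1
p1 (pos 1,3,5,7): XOR of data positions = 0⊕0⊕1 = 1
p2 (pos 2,3,6,7): XOR of data positions = 0⊕1⊕1 = 0
p4 (pos 4,5,6,7): XOR of data positions = 0⊕1⊕1 = 0
Codeword: 1000011

1000011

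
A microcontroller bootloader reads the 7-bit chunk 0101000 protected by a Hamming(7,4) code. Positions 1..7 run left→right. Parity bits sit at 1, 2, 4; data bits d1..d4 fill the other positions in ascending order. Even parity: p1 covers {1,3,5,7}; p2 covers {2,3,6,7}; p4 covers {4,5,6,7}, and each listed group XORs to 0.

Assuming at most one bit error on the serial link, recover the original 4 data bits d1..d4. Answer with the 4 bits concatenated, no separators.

s1 (pos 1,3,5,7): 0⊕0⊕0⊕0 = 0
s2 (pos 2,3,6,7): 1⊕0⊕0⊕0 = 1
s4 (pos 4,5,6,7): 1⊕0⊕0⊕0 = 1
Syndrome s4…s1 = 110 → error at position 6.
Flip position 6: 0101000 → 0101010
Read data bits from positions 3,5,6,7: 0010

0010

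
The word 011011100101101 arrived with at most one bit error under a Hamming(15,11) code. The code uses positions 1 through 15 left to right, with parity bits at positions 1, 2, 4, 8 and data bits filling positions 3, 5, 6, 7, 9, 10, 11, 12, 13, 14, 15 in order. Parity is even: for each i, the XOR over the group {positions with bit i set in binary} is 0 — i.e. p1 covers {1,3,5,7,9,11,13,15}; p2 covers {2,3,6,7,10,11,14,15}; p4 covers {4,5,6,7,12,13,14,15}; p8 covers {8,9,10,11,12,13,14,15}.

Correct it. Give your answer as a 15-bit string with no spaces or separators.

s1 (pos 1,3,5,7,9,11,13,15): 0⊕1⊕1⊕1⊕0⊕0⊕1⊕1 = 1
s2 (pos 2,3,6,7,10,11,14,15): 1⊕1⊕1⊕1⊕1⊕0⊕0⊕1 = 0
s4 (pos 4,5,6,7,12,13,14,15): 0⊕1⊕1⊕1⊕1⊕1⊕0⊕1 = 0
s8 (pos 8,9,10,11,12,13,14,15): 0⊕0⊕1⊕0⊕1⊕1⊕0⊕1 = 0
Syndrome s8…s1 = 0001 → error at position 1.
Flip position 1: 011011100101101 → 111011100101101

111011100101101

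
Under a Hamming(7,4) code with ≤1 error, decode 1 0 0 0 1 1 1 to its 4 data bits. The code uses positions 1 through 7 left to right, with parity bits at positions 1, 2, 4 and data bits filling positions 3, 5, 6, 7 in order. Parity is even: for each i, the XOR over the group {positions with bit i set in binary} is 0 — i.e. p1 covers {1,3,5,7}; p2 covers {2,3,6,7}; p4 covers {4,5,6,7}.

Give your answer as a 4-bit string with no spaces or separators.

s1 (pos 1,3,5,7): 1⊕0⊕1⊕1 = 1
s2 (pos 2,3,6,7): 0⊕0⊕1⊕1 = 0
s4 (pos 4,5,6,7): 0⊕1⊕1⊕1 = 1
Syndrome s4…s1 = 101 → error at position 5.
Flip position 5: 1000111 → 1000011
Read data bits from positions 3,5,6,7: 0011

0011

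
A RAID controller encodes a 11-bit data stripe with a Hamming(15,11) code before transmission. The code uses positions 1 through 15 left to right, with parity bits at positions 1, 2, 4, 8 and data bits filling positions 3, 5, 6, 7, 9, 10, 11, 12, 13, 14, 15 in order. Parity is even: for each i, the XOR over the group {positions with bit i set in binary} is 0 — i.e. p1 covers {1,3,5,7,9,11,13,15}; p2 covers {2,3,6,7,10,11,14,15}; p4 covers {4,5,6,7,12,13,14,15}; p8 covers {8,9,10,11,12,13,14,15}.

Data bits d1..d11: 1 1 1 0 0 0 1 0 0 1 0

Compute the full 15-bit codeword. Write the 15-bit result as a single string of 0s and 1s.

Place data at non-parity positions: p1 p2 1 p4 1 1 0 p8 0 0 1 0 0 1 0
p1 (pos 1,3,5,7,9,11,13,15): XOR of data positions = 1⊕1⊕0⊕0⊕1⊕0⊕0 = 1
p2 (pos 2,3,6,7,10,11,14,15): XOR of data positions = 1⊕1⊕0⊕0⊕1⊕1⊕0 = 0
p4 (pos 4,5,6,7,12,13,14,15): XOR of data positions = 1⊕1⊕0⊕0⊕0⊕1⊕0 = 1
p8 (pos 8,9,10,11,12,13,14,15): XOR of data positions = 0⊕0⊕1⊕0⊕0⊕1⊕0 = 0
Codeword: 101111000010010

101111000010010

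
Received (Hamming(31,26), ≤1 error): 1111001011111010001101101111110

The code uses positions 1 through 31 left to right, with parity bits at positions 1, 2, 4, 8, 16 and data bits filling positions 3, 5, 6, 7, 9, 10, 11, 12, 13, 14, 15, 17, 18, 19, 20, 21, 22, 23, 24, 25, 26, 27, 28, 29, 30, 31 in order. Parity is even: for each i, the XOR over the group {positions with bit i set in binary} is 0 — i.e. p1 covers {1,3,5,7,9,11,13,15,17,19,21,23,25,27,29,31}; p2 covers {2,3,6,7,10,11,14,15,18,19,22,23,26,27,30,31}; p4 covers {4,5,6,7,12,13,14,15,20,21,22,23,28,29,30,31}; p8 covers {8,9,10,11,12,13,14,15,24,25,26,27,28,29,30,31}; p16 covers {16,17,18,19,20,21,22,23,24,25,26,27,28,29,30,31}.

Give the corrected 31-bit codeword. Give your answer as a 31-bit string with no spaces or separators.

1110001011111010001101101111110

s1 (pos 1,3,5,7,9,11,13,15,17,19,21,23,25,27,29,31): 1⊕1⊕0⊕1⊕1⊕1⊕1⊕1⊕0⊕1⊕0⊕1⊕1⊕1⊕1⊕0 = 0
s2 (pos 2,3,6,7,10,11,14,15,18,19,22,23,26,27,30,31): 1⊕1⊕0⊕1⊕1⊕1⊕0⊕1⊕0⊕1⊕1⊕1⊕1⊕1⊕1⊕0 = 0
s4 (pos 4,5,6,7,12,13,14,15,20,21,22,23,28,29,30,31): 1⊕0⊕0⊕1⊕1⊕1⊕0⊕1⊕1⊕0⊕1⊕1⊕1⊕1⊕1⊕0 = 1
s8 (pos 8,9,10,11,12,13,14,15,24,25,26,27,28,29,30,31): 0⊕1⊕1⊕1⊕1⊕1⊕0⊕1⊕0⊕1⊕1⊕1⊕1⊕1⊕1⊕0 = 0
s16 (pos 16,17,18,19,20,21,22,23,24,25,26,27,28,29,30,31): 0⊕0⊕0⊕1⊕1⊕0⊕1⊕1⊕0⊕1⊕1⊕1⊕1⊕1⊕1⊕0 = 0
Syndrome s16…s1 = 00100 → error at position 4.
Flip position 4: 1111001011111010001101101111110 → 1110001011111010001101101111110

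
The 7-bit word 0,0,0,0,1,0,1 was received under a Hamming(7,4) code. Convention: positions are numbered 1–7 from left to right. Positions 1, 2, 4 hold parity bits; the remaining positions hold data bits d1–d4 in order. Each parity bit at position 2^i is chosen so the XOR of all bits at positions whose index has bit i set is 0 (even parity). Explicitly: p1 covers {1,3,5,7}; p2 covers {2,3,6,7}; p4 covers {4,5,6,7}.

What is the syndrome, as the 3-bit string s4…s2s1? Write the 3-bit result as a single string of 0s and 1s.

s1 (pos 1,3,5,7): 0⊕0⊕1⊕1 = 0
s2 (pos 2,3,6,7): 0⊕0⊕0⊕1 = 1
s4 (pos 4,5,6,7): 0⊕1⊕0⊕1 = 0
Syndrome s4…s1 = 010 → error at position 2.

010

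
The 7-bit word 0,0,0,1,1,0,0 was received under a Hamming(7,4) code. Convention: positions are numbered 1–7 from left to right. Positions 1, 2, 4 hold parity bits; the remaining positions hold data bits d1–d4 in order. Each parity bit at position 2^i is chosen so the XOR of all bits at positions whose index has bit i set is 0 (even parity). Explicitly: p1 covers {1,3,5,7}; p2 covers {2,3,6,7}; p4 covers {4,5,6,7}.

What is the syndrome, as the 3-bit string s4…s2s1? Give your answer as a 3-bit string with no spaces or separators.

001

s1 (pos 1,3,5,7): 0⊕0⊕1⊕0 = 1
s2 (pos 2,3,6,7): 0⊕0⊕0⊕0 = 0
s4 (pos 4,5,6,7): 1⊕1⊕0⊕0 = 0
Syndrome s4…s1 = 001 → error at position 1.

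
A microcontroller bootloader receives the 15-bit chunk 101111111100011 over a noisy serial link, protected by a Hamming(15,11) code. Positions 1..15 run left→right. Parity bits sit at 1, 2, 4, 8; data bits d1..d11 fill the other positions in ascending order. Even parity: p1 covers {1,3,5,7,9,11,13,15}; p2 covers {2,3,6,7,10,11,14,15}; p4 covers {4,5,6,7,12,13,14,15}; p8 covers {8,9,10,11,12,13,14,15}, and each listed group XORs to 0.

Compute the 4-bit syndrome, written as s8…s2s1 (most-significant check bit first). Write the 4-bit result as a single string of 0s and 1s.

1000

s1 (pos 1,3,5,7,9,11,13,15): 1⊕1⊕1⊕1⊕1⊕0⊕0⊕1 = 0
s2 (pos 2,3,6,7,10,11,14,15): 0⊕1⊕1⊕1⊕1⊕0⊕1⊕1 = 0
s4 (pos 4,5,6,7,12,13,14,15): 1⊕1⊕1⊕1⊕0⊕0⊕1⊕1 = 0
s8 (pos 8,9,10,11,12,13,14,15): 1⊕1⊕1⊕0⊕0⊕0⊕1⊕1 = 1
Syndrome s8…s1 = 1000 → error at position 8.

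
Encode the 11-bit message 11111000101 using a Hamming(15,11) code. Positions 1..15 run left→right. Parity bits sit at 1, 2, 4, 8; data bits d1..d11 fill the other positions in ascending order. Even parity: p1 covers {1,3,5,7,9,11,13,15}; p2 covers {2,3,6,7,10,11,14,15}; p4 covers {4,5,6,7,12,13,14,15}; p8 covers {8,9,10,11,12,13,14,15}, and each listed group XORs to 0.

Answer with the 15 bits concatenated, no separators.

001111111000101

Place data at non-parity positions: p1 p2 1 p4 1 1 1 p8 1 0 0 0 1 0 1
p1 (pos 1,3,5,7,9,11,13,15): XOR of data positions = 1⊕1⊕1⊕1⊕0⊕1⊕1 = 0
p2 (pos 2,3,6,7,10,11,14,15): XOR of data positions = 1⊕1⊕1⊕0⊕0⊕0⊕1 = 0
p4 (pos 4,5,6,7,12,13,14,15): XOR of data positions = 1⊕1⊕1⊕0⊕1⊕0⊕1 = 1
p8 (pos 8,9,10,11,12,13,14,15): XOR of data positions = 1⊕0⊕0⊕0⊕1⊕0⊕1 = 1
Codeword: 001111111000101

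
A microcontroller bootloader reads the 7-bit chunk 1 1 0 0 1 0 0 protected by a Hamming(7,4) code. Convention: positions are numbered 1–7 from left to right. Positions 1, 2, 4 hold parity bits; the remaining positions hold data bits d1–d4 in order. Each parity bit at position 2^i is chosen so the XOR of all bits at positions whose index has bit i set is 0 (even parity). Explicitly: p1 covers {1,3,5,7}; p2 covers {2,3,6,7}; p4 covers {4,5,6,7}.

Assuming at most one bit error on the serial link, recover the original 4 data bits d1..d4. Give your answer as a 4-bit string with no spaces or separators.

s1 (pos 1,3,5,7): 1⊕0⊕1⊕0 = 0
s2 (pos 2,3,6,7): 1⊕0⊕0⊕0 = 1
s4 (pos 4,5,6,7): 0⊕1⊕0⊕0 = 1
Syndrome s4…s1 = 110 → error at position 6.
Flip position 6: 1100100 → 1100110
Read data bits from positions 3,5,6,7: 0110

0110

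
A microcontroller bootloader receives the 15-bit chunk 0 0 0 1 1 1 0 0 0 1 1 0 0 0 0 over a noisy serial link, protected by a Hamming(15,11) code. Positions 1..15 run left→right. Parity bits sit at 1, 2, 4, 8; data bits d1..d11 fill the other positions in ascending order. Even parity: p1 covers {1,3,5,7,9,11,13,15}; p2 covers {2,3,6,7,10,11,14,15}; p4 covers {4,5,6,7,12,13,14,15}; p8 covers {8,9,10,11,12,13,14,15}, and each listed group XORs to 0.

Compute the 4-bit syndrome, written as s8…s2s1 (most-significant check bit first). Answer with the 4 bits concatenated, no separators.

0110

s1 (pos 1,3,5,7,9,11,13,15): 0⊕0⊕1⊕0⊕0⊕1⊕0⊕0 = 0
s2 (pos 2,3,6,7,10,11,14,15): 0⊕0⊕1⊕0⊕1⊕1⊕0⊕0 = 1
s4 (pos 4,5,6,7,12,13,14,15): 1⊕1⊕1⊕0⊕0⊕0⊕0⊕0 = 1
s8 (pos 8,9,10,11,12,13,14,15): 0⊕0⊕1⊕1⊕0⊕0⊕0⊕0 = 0
Syndrome s8…s1 = 0110 → error at position 6.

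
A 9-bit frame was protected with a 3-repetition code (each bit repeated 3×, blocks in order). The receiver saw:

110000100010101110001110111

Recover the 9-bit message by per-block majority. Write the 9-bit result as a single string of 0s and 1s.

100011011

Block 1 (110): 2 ones → 1
Block 2 (000): 0 ones → 0
Block 3 (100): 1 one → 0
Block 4 (010): 1 one → 0
Block 5 (101): 2 ones → 1
Block 6 (110): 2 ones → 1
Block 7 (001): 1 one → 0
Block 8 (110): 2 ones → 1
Block 9 (111): 3 ones → 1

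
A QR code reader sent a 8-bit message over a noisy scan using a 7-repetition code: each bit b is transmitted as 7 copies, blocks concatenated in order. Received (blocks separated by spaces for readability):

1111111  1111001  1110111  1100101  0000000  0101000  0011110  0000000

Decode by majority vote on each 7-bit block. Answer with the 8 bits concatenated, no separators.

Block 1 (1111111): 7 ones → 1
Block 2 (1111001): 5 ones → 1
Block 3 (1110111): 6 ones → 1
Block 4 (1100101): 4 ones → 1
Block 5 (0000000): 0 ones → 0
Block 6 (0101000): 2 ones → 0
Block 7 (0011110): 4 ones → 1
Block 8 (0000000): 0 ones → 0

11110010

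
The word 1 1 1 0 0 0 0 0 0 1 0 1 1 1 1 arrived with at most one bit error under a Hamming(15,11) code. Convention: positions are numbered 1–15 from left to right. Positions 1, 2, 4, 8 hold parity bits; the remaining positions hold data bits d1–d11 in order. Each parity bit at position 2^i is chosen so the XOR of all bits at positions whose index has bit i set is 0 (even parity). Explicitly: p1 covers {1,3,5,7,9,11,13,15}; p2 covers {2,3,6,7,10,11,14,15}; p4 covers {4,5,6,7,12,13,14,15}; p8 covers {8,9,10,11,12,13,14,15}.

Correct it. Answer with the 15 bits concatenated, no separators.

s1 (pos 1,3,5,7,9,11,13,15): 1⊕1⊕0⊕0⊕0⊕0⊕1⊕1 = 0
s2 (pos 2,3,6,7,10,11,14,15): 1⊕1⊕0⊕0⊕1⊕0⊕1⊕1 = 1
s4 (pos 4,5,6,7,12,13,14,15): 0⊕0⊕0⊕0⊕1⊕1⊕1⊕1 = 0
s8 (pos 8,9,10,11,12,13,14,15): 0⊕0⊕1⊕0⊕1⊕1⊕1⊕1 = 1
Syndrome s8…s1 = 1010 → error at position 10.
Flip position 10: 111000000101111 → 111000000001111

111000000001111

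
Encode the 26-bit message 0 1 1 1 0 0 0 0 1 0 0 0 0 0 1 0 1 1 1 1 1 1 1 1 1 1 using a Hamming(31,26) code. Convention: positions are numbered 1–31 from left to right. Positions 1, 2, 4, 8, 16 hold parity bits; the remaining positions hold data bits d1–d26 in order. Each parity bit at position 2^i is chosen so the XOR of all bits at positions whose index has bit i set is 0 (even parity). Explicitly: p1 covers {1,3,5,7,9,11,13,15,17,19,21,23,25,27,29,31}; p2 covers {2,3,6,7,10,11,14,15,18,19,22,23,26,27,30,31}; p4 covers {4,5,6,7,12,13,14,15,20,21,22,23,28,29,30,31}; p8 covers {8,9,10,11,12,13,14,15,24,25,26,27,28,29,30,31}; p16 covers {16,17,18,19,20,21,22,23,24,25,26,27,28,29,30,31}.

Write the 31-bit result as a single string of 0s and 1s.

0001111100001001000101111111111

Place data at non-parity positions: p1 p2 0 p4 1 1 1 p8 0 0 0 0 1 0 0 p16 0 0 0 1 0 1 1 1 1 1 1 1 1 1 1
p1 (pos 1,3,5,7,9,11,13,15,17,19,21,23,25,27,29,31): XOR of data positions = 0⊕1⊕1⊕0⊕0⊕1⊕0⊕0⊕0⊕0⊕1⊕1⊕1⊕1⊕1 = 0
p2 (pos 2,3,6,7,10,11,14,15,18,19,22,23,26,27,30,31): XOR of data positions = 0⊕1⊕1⊕0⊕0⊕0⊕0⊕0⊕0⊕1⊕1⊕1⊕1⊕1⊕1 = 0
p4 (pos 4,5,6,7,12,13,14,15,20,21,22,23,28,29,30,31): XOR of data positions = 1⊕1⊕1⊕0⊕1⊕0⊕0⊕1⊕0⊕1⊕1⊕1⊕1⊕1⊕1 = 1
p8 (pos 8,9,10,11,12,13,14,15,24,25,26,27,28,29,30,31): XOR of data positions = 0⊕0⊕0⊕0⊕1⊕0⊕0⊕1⊕1⊕1⊕1⊕1⊕1⊕1⊕1 = 1
p16 (pos 16,17,18,19,20,21,22,23,24,25,26,27,28,29,30,31): XOR of data positions = 0⊕0⊕0⊕1⊕0⊕1⊕1⊕1⊕1⊕1⊕1⊕1⊕1⊕1⊕1 = 1
Codeword: 0001111100001001000101111111111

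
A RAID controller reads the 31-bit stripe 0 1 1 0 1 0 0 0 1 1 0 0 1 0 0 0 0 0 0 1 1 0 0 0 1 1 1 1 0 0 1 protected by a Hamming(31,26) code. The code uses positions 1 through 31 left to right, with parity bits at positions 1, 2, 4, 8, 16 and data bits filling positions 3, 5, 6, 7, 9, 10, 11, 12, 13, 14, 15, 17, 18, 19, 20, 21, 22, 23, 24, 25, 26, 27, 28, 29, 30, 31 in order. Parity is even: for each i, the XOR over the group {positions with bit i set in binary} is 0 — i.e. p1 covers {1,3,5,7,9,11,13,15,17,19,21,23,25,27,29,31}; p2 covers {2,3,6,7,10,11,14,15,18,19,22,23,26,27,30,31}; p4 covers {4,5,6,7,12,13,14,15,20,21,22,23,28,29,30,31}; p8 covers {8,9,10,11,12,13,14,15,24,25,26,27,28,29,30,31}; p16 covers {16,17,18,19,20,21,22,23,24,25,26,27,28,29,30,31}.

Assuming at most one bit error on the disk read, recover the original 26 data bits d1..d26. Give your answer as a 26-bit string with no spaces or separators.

11001100100000110001111001

s1 (pos 1,3,5,7,9,11,13,15,17,19,21,23,25,27,29,31): 0⊕1⊕1⊕0⊕1⊕0⊕1⊕0⊕0⊕0⊕1⊕0⊕1⊕1⊕0⊕1 = 0
s2 (pos 2,3,6,7,10,11,14,15,18,19,22,23,26,27,30,31): 1⊕1⊕0⊕0⊕1⊕0⊕0⊕0⊕0⊕0⊕0⊕0⊕1⊕1⊕0⊕1 = 0
s4 (pos 4,5,6,7,12,13,14,15,20,21,22,23,28,29,30,31): 0⊕1⊕0⊕0⊕0⊕1⊕0⊕0⊕1⊕1⊕0⊕0⊕1⊕0⊕0⊕1 = 0
s8 (pos 8,9,10,11,12,13,14,15,24,25,26,27,28,29,30,31): 0⊕1⊕1⊕0⊕0⊕1⊕0⊕0⊕0⊕1⊕1⊕1⊕1⊕0⊕0⊕1 = 0
s16 (pos 16,17,18,19,20,21,22,23,24,25,26,27,28,29,30,31): 0⊕0⊕0⊕0⊕1⊕1⊕0⊕0⊕0⊕1⊕1⊕1⊕1⊕0⊕0⊕1 = 1
Syndrome s16…s1 = 10000 → error at position 16.
Flip position 16: 0110100011001000000110001111001 → 0110100011001001000110001111001
Read data bits from positions 3,5,6,7,9,10,11,12,13,14,15,17,18,19,20,21,22,23,24,25,26,27,28,29,30,31: 11001100100000110001111001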